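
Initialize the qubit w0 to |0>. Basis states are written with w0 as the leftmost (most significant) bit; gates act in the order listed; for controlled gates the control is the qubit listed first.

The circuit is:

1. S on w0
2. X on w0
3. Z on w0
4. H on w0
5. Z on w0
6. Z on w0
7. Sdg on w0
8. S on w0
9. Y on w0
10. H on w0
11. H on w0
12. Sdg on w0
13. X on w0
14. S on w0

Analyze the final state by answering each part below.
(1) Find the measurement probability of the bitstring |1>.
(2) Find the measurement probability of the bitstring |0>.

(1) The probability of measuring |1> is 1/2.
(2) Outcome |0> occurs with probability 1/2.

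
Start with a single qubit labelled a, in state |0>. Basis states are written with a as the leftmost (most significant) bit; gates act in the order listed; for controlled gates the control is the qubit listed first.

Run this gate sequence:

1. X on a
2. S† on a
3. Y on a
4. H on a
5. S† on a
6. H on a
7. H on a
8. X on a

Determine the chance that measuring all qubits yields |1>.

Outcome |1> occurs with probability 1/2.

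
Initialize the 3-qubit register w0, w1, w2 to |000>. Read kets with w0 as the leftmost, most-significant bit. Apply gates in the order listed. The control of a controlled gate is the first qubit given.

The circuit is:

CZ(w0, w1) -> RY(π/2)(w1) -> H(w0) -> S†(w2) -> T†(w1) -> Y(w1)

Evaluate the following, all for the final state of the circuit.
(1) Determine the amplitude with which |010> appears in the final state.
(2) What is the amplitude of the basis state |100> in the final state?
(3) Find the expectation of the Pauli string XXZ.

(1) The final state's coefficient on |010> equals I/2.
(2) |100> carries amplitude -exp(I*pi/4)/2 in the final state.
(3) The expectation value of XXZ is -sqrt(2)/2.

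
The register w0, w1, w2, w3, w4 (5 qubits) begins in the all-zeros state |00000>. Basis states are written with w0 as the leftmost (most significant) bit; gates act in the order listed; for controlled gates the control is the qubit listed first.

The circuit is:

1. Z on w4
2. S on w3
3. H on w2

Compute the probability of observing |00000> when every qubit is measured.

Outcome |00000> occurs with probability 1/2.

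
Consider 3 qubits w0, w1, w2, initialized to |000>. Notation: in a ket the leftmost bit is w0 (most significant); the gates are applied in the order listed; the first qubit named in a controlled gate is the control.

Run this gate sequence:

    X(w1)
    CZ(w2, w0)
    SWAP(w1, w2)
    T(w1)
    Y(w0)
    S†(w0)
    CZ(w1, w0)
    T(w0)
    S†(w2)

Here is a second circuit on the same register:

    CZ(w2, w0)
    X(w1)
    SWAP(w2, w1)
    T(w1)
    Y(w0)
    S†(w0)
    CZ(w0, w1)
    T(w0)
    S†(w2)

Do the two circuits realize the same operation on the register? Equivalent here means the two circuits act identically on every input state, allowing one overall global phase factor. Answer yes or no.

Yes — the two circuits implement the same unitary up to a global phase.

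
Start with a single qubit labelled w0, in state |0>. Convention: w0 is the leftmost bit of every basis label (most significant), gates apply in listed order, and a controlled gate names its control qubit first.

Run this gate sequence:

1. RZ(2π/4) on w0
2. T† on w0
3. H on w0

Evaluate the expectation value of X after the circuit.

The observable X averages to 1.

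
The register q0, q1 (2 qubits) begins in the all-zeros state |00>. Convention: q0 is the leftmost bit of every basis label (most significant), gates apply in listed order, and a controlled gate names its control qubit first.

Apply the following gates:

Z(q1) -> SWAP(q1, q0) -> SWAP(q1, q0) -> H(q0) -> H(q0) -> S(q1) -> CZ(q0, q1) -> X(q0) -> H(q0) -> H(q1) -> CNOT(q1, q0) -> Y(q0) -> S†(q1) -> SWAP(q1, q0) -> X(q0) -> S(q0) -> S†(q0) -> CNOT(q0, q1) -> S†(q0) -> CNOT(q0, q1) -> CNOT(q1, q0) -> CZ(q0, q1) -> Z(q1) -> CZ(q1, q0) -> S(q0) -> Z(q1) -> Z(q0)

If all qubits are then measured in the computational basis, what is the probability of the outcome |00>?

A full measurement returns |00> with probability 1/4. Key observation: gates 2-3 undo each other exactly, leaving only the rest of the circuit to track.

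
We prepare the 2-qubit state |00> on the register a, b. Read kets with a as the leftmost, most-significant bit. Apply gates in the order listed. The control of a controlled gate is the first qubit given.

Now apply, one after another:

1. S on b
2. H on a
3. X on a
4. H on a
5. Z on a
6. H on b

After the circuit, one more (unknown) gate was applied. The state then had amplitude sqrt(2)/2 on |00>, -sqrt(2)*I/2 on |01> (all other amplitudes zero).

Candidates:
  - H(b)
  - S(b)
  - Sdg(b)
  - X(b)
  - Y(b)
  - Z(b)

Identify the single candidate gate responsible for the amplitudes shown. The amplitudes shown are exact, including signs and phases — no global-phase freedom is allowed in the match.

The applied gate was Sdg(b). Key observation: the block from step 2 through step 5 cancels to the identity and can be dropped.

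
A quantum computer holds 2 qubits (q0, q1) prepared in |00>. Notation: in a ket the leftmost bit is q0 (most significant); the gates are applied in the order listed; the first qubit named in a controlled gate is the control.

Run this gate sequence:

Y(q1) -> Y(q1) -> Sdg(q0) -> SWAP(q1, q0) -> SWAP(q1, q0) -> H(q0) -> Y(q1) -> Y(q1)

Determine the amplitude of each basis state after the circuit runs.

The final amplitudes are sqrt(2)/2 on |00>, 0 on |01>, sqrt(2)/2 on |10>, 0 on |11>.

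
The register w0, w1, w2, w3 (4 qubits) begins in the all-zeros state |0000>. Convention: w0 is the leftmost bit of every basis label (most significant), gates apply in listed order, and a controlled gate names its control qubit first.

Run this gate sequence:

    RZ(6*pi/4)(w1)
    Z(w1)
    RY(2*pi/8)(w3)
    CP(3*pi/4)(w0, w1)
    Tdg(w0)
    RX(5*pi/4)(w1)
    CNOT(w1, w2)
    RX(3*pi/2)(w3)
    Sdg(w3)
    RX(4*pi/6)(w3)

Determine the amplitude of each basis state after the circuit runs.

After the circuit, the state carries amplitude (-sqrt(3) - 1 + sqrt(6) - sqrt(2)*I + I + sqrt(3)*I)*exp(I*pi/4)/8 on |0000>, (-sqrt(6) - 1 + sqrt(3) - I + sqrt(2)*I + sqrt(3)*I)*exp(I*pi/4)/8 on |0001>, (-sqrt(6) - sqrt(3) + 1 - sqrt(2)*I - I + sqrt(3)*I)*exp(I*pi/4)/8 on |0110>, (-sqrt(6) - sqrt(3) - 1 - sqrt(3)*I - sqrt(2)*I - I)*exp(I*pi/4)/8 on |0111>, and 0 on every other basis state.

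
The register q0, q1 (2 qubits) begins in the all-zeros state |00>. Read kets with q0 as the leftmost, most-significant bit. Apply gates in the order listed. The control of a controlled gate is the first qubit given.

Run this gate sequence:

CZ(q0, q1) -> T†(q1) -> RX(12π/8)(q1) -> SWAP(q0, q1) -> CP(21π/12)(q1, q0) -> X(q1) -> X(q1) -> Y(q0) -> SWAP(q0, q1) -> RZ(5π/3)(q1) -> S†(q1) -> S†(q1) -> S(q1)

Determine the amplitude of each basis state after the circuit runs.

The resulting statevector has amplitude sqrt(2)*exp(I*pi/6)/2 on |00>, -sqrt(2)*exp(5*I*pi/6)/2 on |01>, 0 on |10>, 0 on |11>. Key observation: gates 6-7 undo each other exactly, leaving only the rest of the circuit to track.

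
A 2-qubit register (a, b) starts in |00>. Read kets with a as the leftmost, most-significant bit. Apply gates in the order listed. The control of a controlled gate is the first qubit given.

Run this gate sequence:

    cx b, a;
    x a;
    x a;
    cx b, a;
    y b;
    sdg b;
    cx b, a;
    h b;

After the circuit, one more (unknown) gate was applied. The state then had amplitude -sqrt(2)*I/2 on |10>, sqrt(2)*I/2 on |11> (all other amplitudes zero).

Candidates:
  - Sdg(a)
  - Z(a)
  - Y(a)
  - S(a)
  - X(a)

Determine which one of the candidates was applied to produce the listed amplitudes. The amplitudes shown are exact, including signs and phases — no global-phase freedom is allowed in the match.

The applied gate was Sdg(a).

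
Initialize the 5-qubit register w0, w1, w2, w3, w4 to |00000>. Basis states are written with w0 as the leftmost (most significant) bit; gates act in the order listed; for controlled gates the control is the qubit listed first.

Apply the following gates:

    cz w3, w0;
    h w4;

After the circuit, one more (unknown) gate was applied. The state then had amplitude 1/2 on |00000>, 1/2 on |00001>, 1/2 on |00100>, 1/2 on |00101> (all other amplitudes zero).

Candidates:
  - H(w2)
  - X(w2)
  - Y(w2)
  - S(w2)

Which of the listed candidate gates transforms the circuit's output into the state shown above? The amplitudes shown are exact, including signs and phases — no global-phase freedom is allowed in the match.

It was H(w2) that produced the state shown.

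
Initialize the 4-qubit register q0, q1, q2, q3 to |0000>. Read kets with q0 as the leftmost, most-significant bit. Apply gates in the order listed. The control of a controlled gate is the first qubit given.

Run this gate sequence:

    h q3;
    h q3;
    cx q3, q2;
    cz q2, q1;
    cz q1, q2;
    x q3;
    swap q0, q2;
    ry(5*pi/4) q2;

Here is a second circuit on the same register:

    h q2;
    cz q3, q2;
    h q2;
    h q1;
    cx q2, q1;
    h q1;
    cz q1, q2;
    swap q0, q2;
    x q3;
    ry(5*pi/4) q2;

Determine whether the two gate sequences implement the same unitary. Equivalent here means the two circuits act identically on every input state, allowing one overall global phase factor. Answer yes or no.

Yes: on every input state the two circuits agree up to one overall phase factor.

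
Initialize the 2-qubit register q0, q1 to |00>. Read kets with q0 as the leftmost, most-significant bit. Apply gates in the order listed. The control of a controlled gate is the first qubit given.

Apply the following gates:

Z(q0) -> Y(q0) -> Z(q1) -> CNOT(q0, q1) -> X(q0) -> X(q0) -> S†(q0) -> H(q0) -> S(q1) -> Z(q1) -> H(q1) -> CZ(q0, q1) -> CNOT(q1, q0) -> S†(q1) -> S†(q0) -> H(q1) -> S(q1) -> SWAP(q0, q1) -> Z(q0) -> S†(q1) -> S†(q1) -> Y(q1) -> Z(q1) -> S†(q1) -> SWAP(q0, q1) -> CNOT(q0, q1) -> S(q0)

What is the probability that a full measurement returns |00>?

Outcome |00> occurs with probability 1/4.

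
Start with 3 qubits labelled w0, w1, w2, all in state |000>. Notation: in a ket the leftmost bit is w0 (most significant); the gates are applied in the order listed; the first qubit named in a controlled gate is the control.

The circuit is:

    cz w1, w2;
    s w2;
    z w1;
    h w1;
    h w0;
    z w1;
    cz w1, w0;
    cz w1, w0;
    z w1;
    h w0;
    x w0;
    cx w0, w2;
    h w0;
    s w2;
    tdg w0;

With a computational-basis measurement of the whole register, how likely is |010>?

The probability of measuring |010> is 0.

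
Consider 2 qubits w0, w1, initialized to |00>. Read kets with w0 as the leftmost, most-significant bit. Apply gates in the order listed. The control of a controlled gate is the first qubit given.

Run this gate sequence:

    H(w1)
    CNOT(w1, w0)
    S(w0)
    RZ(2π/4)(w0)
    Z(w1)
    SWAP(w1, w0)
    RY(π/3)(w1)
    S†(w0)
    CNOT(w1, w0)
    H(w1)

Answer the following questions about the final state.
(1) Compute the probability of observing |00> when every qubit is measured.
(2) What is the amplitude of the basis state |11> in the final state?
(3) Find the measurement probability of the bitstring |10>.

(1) The probability of measuring |00> is 3/8.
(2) The final state's coefficient on |11> equals (1 - I)*exp(3*I*pi/4)/4.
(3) The probability of measuring |10> is 1/8.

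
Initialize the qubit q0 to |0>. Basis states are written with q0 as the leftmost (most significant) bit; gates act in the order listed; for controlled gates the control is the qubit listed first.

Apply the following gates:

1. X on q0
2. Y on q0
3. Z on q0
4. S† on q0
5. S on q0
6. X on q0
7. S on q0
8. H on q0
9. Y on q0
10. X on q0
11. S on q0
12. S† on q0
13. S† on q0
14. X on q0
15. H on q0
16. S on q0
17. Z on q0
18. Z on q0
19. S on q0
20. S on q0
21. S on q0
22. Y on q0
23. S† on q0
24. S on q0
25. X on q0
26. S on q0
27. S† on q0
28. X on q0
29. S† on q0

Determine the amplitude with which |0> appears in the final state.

The amplitude on |0> is -1/2 - I/2. Key observation: gates 24-29 undo each other exactly, leaving only the rest of the circuit to track.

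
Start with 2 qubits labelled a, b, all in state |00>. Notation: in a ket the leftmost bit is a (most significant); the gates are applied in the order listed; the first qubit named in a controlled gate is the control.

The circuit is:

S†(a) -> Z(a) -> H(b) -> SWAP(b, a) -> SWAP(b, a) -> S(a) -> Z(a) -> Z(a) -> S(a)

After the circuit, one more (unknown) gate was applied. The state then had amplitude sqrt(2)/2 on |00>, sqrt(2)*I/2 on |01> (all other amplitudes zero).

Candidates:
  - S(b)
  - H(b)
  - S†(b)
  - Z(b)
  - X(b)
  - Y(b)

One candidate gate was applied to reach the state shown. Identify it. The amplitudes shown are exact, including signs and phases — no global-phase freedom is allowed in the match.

The applied gate was S(b).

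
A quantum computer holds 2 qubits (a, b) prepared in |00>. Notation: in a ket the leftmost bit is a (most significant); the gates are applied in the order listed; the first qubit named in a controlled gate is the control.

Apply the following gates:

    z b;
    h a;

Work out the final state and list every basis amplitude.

The final amplitudes are sqrt(2)/2 on |00>, 0 on |01>, sqrt(2)/2 on |10>, 0 on |11>.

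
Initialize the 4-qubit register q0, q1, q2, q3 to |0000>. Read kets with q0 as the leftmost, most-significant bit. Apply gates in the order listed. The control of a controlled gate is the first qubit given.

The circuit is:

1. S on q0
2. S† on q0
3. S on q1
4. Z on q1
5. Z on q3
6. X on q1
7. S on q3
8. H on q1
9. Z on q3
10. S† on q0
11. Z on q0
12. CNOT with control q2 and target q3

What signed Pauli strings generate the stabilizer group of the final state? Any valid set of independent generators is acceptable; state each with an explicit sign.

The final state is stabilized by the group generated by -IXII, +ZIII, +IIZI, +IIIZ; other independent generating sets are equally valid.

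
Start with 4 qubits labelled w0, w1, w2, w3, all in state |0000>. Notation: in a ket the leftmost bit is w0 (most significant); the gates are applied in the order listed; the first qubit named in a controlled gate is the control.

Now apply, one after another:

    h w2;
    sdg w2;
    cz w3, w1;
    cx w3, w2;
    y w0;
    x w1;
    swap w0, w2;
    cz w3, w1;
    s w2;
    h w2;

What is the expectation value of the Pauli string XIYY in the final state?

In the final state, XIYY has expectation 0.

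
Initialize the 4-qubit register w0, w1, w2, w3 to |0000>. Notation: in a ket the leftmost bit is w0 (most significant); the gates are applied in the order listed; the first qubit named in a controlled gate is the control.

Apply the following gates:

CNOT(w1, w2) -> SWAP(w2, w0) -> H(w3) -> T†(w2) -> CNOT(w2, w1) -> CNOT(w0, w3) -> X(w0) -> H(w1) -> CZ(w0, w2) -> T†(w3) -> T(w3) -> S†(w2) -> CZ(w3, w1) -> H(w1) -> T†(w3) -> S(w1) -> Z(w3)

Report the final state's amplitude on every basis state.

After the circuit, the state carries amplitude sqrt(2)/2 on |1000>, -sqrt(2)*exp(I*pi/4)/2 on |1101>, and 0 on every other basis state.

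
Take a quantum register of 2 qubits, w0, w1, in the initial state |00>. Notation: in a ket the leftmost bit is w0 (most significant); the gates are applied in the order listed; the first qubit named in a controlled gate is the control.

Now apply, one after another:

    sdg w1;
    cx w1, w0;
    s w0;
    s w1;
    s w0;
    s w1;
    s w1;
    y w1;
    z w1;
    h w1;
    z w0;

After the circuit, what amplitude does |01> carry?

|01> carries amplitude sqrt(2)*I/2 in the final state.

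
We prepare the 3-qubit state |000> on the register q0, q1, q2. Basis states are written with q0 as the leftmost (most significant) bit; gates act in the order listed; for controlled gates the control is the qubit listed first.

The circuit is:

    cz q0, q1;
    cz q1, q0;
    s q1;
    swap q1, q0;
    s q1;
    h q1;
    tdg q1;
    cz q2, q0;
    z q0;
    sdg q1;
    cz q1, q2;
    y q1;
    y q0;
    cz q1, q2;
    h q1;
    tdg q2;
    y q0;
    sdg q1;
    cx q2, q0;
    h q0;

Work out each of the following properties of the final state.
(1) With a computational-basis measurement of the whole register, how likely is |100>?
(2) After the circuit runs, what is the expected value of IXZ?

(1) A full measurement returns |100> with probability sqrt(2)/8 + 1/4.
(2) The observable IXZ averages to sqrt(2)/2.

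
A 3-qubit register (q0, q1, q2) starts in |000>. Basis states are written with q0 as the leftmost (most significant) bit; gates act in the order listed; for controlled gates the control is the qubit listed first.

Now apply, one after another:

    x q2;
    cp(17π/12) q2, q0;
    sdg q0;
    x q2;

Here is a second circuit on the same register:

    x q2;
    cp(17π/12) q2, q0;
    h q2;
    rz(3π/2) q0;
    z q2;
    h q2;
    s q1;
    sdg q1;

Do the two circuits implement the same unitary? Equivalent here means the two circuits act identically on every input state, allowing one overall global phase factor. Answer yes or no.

Yes — the two circuits implement the same unitary up to a global phase.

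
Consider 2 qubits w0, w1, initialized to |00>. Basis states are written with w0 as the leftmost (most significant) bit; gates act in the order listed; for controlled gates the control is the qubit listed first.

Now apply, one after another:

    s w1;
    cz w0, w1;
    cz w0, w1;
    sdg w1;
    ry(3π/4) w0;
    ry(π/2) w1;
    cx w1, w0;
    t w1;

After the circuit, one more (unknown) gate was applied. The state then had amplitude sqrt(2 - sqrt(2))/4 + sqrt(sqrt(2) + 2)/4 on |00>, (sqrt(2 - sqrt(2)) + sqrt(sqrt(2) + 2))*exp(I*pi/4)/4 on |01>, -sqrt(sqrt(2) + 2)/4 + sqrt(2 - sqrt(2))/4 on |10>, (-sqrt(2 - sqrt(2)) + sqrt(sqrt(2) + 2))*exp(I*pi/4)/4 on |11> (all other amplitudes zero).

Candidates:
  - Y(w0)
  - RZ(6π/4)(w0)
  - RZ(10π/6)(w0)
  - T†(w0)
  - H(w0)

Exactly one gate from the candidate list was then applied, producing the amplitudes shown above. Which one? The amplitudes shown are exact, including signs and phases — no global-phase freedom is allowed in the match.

It was H(w0) that produced the state shown. Key observation: steps 1-4 multiply out to the identity, so the circuit reduces to the remaining gates.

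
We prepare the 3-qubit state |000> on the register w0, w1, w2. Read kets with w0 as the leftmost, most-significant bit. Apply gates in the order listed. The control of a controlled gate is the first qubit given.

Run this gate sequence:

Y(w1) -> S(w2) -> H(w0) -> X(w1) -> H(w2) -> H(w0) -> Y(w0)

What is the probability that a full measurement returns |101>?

The probability of measuring |101> is 1/2.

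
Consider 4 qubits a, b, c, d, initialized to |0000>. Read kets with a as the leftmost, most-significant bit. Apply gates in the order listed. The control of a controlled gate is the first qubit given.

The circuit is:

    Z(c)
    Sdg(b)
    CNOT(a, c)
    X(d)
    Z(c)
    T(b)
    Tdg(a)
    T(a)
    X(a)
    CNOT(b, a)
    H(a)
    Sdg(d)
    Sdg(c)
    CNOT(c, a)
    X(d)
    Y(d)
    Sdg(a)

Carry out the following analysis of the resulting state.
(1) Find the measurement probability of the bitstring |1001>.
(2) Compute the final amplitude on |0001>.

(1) The probability of measuring |1001> is 1/2.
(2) The amplitude on |0001> is sqrt(2)/2.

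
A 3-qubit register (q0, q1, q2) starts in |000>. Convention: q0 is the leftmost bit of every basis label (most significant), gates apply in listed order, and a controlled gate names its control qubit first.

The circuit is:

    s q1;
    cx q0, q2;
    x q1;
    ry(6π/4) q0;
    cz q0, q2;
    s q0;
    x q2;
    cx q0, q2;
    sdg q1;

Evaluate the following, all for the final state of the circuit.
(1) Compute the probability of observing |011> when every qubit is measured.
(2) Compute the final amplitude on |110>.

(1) A full measurement returns |011> with probability 1/2.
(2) The amplitude on |110> is sqrt(2)/2.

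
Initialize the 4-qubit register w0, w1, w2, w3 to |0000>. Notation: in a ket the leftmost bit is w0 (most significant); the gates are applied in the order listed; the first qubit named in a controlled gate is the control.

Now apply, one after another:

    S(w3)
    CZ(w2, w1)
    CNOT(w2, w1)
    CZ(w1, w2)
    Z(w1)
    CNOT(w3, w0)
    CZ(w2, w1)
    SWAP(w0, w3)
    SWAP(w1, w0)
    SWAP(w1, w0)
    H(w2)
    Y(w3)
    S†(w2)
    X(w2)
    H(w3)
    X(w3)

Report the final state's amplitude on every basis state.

The resulting statevector has amplitude -1/2 on |0000>, 1/2 on |0001>, -I/2 on |0010>, I/2 on |0011>, and 0 on every other basis state.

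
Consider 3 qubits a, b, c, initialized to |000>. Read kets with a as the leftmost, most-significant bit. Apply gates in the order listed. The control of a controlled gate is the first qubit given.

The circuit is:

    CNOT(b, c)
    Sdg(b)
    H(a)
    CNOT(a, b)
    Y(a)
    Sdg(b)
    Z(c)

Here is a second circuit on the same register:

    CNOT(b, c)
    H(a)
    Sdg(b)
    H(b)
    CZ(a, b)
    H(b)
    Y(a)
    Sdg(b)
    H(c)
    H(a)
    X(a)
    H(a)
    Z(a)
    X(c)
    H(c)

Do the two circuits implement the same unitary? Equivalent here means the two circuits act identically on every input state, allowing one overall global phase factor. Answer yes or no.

Yes — the two circuits implement the same unitary up to a global phase.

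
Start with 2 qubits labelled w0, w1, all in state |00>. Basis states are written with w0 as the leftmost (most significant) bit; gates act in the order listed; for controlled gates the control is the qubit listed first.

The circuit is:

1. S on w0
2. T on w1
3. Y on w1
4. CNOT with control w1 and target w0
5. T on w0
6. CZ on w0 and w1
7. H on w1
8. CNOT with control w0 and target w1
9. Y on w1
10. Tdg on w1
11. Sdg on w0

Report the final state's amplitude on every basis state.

The resulting statevector has amplitude 0 on |00>, 0 on |01>, sqrt(2)*exp(3*I*pi/4)/2 on |10>, sqrt(2)*I/2 on |11>.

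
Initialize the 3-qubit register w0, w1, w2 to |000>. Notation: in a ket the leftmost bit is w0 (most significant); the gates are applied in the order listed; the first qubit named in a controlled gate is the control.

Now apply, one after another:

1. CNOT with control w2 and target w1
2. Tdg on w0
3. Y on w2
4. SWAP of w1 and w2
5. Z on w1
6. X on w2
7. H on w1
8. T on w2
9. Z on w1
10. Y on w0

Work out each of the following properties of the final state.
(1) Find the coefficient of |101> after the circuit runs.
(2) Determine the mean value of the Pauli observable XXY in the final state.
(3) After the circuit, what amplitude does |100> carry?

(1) |101> carries amplitude sqrt(2)*exp(I*pi/4)/2 in the final state.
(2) The observable XXY averages to 0.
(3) The final state's coefficient on |100> equals 0.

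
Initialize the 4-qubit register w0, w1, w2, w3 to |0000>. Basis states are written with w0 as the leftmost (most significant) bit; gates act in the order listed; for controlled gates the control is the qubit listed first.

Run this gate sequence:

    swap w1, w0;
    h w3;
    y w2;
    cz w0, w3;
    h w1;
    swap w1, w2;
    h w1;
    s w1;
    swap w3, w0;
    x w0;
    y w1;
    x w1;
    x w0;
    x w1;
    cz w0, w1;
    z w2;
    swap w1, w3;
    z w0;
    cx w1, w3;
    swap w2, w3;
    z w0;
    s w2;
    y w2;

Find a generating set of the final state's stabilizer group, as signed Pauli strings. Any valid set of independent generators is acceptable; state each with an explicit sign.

The stabilizer group can be generated by -XIZI, -ZIXI, -IIIX, +IZII, among other valid generating sets.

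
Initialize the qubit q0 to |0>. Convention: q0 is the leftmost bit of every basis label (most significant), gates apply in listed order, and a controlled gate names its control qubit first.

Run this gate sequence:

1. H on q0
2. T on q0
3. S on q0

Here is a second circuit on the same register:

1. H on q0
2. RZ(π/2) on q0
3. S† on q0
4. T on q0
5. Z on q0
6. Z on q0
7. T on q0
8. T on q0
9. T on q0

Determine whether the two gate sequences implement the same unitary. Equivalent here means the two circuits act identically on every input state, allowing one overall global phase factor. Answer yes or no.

No: there is an input state on which the two circuits produce genuinely different outputs (not merely differing by a phase).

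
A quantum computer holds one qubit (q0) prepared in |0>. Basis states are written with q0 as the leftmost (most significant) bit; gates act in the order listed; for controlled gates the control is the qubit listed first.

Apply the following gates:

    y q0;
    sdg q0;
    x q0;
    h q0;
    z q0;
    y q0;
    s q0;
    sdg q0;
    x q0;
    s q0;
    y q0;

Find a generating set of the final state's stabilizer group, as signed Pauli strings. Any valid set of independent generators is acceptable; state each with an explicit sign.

The stabilizer group can be generated by +Y, among other valid generating sets.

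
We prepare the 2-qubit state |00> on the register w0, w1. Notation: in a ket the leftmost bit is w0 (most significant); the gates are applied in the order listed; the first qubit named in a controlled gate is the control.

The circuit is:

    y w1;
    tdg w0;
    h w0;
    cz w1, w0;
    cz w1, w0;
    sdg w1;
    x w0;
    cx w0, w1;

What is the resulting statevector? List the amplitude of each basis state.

After the circuit, the state carries amplitude 0 on |00>, sqrt(2)/2 on |01>, sqrt(2)/2 on |10>, 0 on |11>. Key observation: the block from step 4 through step 5 cancels to the identity and can be dropped.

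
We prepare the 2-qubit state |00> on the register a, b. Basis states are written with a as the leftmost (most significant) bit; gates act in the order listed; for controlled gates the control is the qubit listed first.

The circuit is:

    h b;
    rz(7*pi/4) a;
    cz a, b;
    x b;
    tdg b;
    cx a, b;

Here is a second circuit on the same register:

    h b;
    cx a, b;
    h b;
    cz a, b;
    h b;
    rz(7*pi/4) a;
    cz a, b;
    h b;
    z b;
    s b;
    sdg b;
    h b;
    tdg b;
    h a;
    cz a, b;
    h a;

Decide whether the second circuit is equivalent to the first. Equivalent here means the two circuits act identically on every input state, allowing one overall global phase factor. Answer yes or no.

No, they are not equivalent — no single phase factor reconciles the two unitaries.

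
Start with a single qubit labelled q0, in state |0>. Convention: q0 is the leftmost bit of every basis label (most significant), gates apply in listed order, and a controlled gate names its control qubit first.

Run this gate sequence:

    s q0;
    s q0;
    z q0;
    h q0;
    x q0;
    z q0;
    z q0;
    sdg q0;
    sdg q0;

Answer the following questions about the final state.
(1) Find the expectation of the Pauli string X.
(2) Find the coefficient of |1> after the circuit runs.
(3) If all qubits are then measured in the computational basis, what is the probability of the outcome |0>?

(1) The observable X averages to -1.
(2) The amplitude on |1> is -sqrt(2)/2.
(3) Outcome |0> occurs with probability 1/2.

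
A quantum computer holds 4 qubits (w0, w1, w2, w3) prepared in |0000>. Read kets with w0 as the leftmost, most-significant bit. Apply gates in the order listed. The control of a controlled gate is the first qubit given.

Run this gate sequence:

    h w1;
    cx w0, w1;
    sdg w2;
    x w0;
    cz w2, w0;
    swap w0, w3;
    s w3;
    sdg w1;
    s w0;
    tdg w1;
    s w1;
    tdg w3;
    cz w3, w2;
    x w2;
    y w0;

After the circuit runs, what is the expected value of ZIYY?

The expectation value of ZIYY is 0.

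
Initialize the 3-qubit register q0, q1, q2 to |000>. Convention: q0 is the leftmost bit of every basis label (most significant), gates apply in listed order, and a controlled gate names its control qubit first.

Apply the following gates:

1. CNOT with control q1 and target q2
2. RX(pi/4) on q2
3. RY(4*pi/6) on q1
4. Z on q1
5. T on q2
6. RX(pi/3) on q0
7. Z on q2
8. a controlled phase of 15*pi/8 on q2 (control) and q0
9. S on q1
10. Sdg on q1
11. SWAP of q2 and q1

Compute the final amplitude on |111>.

The final state's coefficient on |111> equals -sqrt(6 - 3*sqrt(2))*exp(I*pi/8)/8.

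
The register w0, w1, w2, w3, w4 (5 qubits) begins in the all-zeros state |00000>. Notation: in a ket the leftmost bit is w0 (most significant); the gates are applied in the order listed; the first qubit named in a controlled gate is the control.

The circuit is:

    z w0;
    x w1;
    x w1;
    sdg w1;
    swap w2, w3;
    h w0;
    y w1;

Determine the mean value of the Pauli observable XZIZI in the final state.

The observable XZIZI averages to -1.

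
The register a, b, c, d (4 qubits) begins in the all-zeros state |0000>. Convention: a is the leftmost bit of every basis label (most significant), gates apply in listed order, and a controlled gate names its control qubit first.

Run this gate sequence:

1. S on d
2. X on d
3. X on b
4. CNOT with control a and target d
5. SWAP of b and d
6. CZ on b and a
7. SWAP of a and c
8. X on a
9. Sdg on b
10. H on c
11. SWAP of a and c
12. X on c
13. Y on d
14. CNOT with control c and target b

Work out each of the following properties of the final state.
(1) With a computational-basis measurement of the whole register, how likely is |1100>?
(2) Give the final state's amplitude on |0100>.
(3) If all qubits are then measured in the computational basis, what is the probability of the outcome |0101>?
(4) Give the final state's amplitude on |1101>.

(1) A full measurement returns |1100> with probability 1/2.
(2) The amplitude on |0100> is -sqrt(2)/2.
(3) The probability of measuring |0101> is 0.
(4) The amplitude on |1101> is 0.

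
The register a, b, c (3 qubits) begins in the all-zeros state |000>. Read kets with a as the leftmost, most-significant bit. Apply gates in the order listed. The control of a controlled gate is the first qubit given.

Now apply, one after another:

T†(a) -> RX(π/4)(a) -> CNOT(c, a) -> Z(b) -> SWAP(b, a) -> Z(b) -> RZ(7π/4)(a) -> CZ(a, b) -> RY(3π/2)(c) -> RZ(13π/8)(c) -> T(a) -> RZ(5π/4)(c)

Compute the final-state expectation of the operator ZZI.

The observable ZZI averages to sqrt(2)/2.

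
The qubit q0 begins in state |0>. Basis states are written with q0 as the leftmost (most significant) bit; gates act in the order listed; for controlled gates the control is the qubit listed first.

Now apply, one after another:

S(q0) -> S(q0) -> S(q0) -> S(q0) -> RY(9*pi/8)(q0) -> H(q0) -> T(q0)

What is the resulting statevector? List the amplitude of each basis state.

The final amplitudes are sin(3*pi/16) on |0>, -exp(I*pi/4)*sin(5*pi/16) on |1>.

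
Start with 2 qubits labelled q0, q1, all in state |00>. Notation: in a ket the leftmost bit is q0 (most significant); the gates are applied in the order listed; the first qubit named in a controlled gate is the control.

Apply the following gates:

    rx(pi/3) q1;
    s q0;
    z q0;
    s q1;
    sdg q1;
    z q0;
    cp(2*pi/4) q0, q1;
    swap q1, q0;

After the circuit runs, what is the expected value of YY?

The expectation value of YY is 0. Key observation: the block from step 3 through step 6 cancels to the identity and can be dropped.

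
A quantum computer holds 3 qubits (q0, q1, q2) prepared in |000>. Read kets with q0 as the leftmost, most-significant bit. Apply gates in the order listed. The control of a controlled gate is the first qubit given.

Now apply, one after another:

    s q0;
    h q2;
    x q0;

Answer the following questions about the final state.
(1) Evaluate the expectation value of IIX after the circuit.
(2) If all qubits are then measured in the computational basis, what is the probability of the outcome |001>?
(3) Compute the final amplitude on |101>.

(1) The observable IIX averages to 1.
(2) A full measurement returns |001> with probability 0.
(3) The amplitude on |101> is sqrt(2)/2.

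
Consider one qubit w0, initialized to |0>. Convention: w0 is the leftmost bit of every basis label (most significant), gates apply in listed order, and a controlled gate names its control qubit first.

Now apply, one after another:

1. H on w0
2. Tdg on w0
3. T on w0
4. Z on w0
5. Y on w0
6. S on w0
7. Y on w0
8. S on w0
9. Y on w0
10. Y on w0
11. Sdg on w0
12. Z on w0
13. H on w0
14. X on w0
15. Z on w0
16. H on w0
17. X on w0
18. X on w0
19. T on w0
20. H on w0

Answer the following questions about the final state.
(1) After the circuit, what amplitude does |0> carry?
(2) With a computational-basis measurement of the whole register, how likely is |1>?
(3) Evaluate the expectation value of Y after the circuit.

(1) |0> carries amplitude -1/2 + exp(3*I*pi/4)/2 in the final state.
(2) The probability of measuring |1> is 1/2 - sqrt(2)/4.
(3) The observable Y averages to sqrt(2)/2.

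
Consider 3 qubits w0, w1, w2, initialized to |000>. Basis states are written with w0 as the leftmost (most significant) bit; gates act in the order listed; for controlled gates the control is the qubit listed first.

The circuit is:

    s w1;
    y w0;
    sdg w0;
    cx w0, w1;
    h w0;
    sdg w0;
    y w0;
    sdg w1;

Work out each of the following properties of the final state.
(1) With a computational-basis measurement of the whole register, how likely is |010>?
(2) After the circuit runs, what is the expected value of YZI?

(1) A full measurement returns |010> with probability 1/2.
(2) In the final state, YZI has expectation -1.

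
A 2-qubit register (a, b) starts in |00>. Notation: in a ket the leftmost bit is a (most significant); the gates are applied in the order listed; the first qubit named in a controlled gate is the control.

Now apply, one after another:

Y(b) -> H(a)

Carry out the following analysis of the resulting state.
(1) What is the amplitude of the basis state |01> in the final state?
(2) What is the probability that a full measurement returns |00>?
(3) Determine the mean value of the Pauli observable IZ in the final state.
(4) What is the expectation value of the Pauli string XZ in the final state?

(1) The final state's coefficient on |01> equals sqrt(2)*I/2.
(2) The probability of measuring |00> is 0.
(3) The observable IZ averages to -1.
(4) The expectation value of XZ is -1.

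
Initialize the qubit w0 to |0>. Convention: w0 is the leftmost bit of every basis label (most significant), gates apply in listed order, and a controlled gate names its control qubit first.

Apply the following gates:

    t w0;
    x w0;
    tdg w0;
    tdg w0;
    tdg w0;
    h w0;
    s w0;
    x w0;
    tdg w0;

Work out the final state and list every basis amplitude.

The resulting statevector has amplitude sqrt(2)*exp(3*I*pi/4)/2 on |0>, -sqrt(2)/2 on |1>.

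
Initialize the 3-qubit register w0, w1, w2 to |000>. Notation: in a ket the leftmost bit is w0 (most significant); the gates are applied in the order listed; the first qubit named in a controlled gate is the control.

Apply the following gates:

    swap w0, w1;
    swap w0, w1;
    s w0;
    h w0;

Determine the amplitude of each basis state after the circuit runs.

The final amplitudes are sqrt(2)/2 on |000>, sqrt(2)/2 on |100>, and 0 on every other basis state. Key observation: steps 1-2 multiply out to the identity, so the circuit reduces to the remaining gates.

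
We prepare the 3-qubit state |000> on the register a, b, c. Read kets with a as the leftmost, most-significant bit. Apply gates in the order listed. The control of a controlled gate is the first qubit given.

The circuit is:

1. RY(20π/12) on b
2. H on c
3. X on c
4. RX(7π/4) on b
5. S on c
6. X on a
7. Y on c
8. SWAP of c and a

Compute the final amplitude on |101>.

The amplitude on |101> is sqrt(4 - 2*sqrt(2))/8 + I*sqrt(6*sqrt(2) + 12)/8.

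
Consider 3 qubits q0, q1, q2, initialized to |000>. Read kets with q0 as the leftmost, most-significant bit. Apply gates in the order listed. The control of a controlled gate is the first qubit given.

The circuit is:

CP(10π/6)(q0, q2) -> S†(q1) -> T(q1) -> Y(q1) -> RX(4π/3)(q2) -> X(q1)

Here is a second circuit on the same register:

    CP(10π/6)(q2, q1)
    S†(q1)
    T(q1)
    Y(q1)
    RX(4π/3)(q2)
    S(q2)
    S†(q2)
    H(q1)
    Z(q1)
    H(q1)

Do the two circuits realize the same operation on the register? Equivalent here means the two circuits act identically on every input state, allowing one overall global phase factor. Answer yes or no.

No — the two circuits implement different unitaries, even allowing a global phase.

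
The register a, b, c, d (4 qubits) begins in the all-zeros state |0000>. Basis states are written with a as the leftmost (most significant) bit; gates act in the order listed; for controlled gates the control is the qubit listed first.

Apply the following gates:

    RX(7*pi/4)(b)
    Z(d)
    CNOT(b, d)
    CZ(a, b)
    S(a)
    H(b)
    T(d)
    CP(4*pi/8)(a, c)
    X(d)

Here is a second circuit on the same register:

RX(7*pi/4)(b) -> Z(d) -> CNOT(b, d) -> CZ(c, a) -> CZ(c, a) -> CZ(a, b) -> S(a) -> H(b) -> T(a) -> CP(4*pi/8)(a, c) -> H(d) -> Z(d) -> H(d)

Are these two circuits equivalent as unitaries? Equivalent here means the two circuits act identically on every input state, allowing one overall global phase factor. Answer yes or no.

No: there is an input state on which the two circuits produce genuinely different outputs (not merely differing by a phase).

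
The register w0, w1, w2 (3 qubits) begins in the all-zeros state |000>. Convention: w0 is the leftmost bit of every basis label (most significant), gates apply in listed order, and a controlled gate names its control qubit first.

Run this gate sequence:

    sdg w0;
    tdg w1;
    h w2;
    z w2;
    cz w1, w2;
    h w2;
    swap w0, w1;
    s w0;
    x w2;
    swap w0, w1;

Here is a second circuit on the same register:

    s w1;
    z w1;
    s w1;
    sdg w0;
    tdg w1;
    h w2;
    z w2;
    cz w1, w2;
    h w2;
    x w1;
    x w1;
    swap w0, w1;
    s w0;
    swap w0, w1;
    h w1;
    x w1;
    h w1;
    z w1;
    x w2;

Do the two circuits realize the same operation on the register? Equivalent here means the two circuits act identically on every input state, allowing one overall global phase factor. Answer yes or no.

Yes: on every input state the two circuits agree up to one overall phase factor.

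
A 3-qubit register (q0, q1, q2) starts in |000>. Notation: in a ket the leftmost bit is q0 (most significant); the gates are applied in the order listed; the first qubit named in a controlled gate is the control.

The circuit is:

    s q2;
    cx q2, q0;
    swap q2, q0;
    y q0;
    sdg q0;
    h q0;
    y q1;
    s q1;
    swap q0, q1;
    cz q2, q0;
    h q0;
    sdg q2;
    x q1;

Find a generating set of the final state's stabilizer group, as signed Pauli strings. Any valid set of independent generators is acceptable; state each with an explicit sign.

One valid set of independent stabilizer generators is -XII, -IXI, +IIZ (any independent generating set of the same group is equally correct).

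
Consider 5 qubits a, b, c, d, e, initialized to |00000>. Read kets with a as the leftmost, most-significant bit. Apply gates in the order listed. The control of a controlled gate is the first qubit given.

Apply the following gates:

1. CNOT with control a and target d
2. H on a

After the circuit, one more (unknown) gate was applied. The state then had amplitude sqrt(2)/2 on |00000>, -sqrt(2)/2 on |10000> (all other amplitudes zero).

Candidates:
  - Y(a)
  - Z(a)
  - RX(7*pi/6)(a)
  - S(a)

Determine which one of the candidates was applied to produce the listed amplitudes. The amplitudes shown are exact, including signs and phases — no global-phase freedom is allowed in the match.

It was Z(a) that produced the state shown.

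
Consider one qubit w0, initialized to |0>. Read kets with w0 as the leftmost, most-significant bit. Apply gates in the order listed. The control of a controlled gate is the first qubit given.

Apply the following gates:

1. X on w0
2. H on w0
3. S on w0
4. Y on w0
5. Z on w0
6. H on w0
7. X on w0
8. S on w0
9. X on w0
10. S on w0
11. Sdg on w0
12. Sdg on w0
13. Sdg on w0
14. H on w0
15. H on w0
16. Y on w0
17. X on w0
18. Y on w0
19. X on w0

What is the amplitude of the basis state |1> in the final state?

The final state's coefficient on |1> equals -1/2 + I/2.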